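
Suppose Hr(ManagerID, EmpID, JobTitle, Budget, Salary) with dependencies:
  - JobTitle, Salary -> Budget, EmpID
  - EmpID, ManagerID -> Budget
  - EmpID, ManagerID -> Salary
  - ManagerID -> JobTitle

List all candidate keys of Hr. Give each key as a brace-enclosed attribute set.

{EmpID, ManagerID}, {ManagerID, Salary}

Attributes never on any right-hand side: {ManagerID} — every candidate key must contain it.
Closure of {EmpID, ManagerID} is {Budget, EmpID, JobTitle, ManagerID, Salary}, the whole schema; {EmpID, ManagerID} is a candidate key.
Closure of {ManagerID, Salary} is {Budget, EmpID, JobTitle, ManagerID, Salary}, the whole schema; {ManagerID, Salary} is a candidate key.
These are minimal and exhaustive — every other superkey contains one of them.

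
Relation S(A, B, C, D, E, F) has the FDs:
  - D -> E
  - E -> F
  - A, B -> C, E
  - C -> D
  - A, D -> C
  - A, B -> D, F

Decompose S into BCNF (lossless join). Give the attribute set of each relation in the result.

Candidate key of the original relation: {A, B}.
Within {A, B, C, D, E, F}: {D}⁺ ∩ {A, B, C, D, E, F} = {D, E, F}, not the whole set, so D -> E, F violates BCNF; decompose into {D, E, F} and {A, B, C, D}.
Within {D, E, F}: {E}⁺ ∩ {D, E, F} = {E, F}, not the whole set, so E -> F violates BCNF; decompose into {E, F} and {D, E}.
{E, F}: every determinant is a superkey — BCNF.
{D, E}: every determinant is a superkey — BCNF.
Within {A, B, C, D}: {C}⁺ ∩ {A, B, C, D} = {C, D}, not the whole set, so C -> D violates BCNF; decompose into {C, D} and {A, B, C}.
{C, D}: every determinant is a superkey — BCNF.
{A, B, C}: every determinant is a superkey — BCNF.

{A, B, C}; {C, D}; {D, E}; {E, F}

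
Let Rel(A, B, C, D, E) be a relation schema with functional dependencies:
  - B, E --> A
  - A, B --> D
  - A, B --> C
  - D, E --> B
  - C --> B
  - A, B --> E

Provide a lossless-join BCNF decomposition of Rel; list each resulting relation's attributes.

{A, C, D, E}; {B, C}

Candidate keys of the original relation: {A, B}, {A, C}, {B, E}, {C, E}, {D, E}.
Within {A, B, C, D, E}: {C}⁺ ∩ {A, B, C, D, E} = {B, C}, not the whole set, so C --> B violates BCNF; decompose into {B, C} and {A, C, D, E}.
{B, C} is in BCNF.
{A, C, D, E} is in BCNF.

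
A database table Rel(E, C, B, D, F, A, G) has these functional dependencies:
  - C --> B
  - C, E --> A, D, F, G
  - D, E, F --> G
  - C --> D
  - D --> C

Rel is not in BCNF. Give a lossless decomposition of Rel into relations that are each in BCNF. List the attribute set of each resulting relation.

{A, C, E, F, G}; {B, C, D}

Candidate keys of the original relation: {C, E}, {D, E}.
In {A, B, C, D, E, F, G}, {C} is not a superkey ({C}⁺ restricted to this set is {B, C, D}), so split on C --> B, D into {B, C, D} and {A, C, E, F, G}.
{B, C, D}: every determinant is a superkey — BCNF.
{A, C, E, F, G}: every determinant is a superkey — BCNF.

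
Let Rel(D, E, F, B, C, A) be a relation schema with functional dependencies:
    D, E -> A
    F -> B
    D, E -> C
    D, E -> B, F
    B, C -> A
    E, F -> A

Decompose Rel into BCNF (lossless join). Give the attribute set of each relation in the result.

{A, E, F}; {B, F}; {C, D, E, F}

Candidate key of the original relation: {D, E}.
{A, B, C, D, E, F}: {F} determines {B, F} here but is not a superkey — split on F -> B, giving {B, F} and {A, C, D, E, F}.
{B, F}: every determinant is a superkey — BCNF.
{A, C, D, E, F}: {E, F} determines {A, E, F} here but is not a superkey — split on E, F -> A, giving {A, E, F} and {C, D, E, F}.
{A, E, F}: every determinant is a superkey — BCNF.
{C, D, E, F}: every determinant is a superkey — BCNF.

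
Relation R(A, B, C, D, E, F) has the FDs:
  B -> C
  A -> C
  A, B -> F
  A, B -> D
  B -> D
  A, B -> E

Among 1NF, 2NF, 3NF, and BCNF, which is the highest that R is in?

1NF

Candidate key: {A, B}. Prime attributes: {A, B}.
B -> C breaks BCNF: {B}⁺ = {B, C, D}, so {B} is not a superkey.
B -> C has non-prime {C} on the right and a non-superkey on the left, so 3NF fails.
Since {A} ⊂ {A, B} and {A}⁺ ⊇ {C} with {C} non-prime, there is a partial dependency; 2NF fails.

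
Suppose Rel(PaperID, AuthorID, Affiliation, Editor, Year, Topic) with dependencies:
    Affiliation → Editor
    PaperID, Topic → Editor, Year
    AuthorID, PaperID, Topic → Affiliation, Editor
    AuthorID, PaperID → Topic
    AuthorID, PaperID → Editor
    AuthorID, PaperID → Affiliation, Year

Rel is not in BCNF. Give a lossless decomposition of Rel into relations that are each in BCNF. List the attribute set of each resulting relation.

{Affiliation, AuthorID, PaperID, Topic}; {Affiliation, Editor}; {PaperID, Topic, Year}

Candidate key of the original relation: {AuthorID, PaperID}.
Within {Affiliation, AuthorID, Editor, PaperID, Topic, Year}: {Affiliation}⁺ ∩ {Affiliation, AuthorID, Editor, PaperID, Topic, Year} = {Affiliation, Editor}, not the whole set, so Affiliation → Editor violates BCNF; decompose into {Affiliation, Editor} and {Affiliation, AuthorID, PaperID, Topic, Year}.
{Affiliation, Editor}: every determinant is a superkey — BCNF.
Within {Affiliation, AuthorID, PaperID, Topic, Year}: {PaperID, Topic}⁺ ∩ {Affiliation, AuthorID, PaperID, Topic, Year} = {PaperID, Topic, Year}, not the whole set, so PaperID, Topic → Year violates BCNF; decompose into {PaperID, Topic, Year} and {Affiliation, AuthorID, PaperID, Topic}.
{PaperID, Topic, Year}: every determinant is a superkey — BCNF.
{Affiliation, AuthorID, PaperID, Topic}: every determinant is a superkey — BCNF.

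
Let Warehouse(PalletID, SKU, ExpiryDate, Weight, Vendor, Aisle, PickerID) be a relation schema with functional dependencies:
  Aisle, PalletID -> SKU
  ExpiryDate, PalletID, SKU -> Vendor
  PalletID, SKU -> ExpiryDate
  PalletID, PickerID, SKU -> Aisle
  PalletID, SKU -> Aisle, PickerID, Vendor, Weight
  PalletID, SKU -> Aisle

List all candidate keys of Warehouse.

{Aisle, PalletID}, {PalletID, SKU}

No FD produces {PalletID}, so it must be in every candidate key.
{Aisle, PalletID}⁺ = {Aisle, ExpiryDate, PalletID, PickerID, SKU, Vendor, Weight} — all of the relation — so {Aisle, PalletID} is a candidate key.
{PalletID, SKU}⁺ = {Aisle, ExpiryDate, PalletID, PickerID, SKU, Vendor, Weight} — all of the relation — so {PalletID, SKU} is a candidate key.
Any other superkey properly contains one of these, so there are no further candidate keys.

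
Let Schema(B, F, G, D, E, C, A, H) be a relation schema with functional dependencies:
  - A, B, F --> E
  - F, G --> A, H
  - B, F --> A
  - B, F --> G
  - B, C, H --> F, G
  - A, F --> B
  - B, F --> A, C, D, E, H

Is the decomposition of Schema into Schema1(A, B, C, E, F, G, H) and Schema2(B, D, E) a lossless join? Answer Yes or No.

Common attributes: {B, E}; their closure is {B, E}.
Schema1 ⊄ {B, E} and Schema2 ⊄ {B, E}, so the split is lossy.

No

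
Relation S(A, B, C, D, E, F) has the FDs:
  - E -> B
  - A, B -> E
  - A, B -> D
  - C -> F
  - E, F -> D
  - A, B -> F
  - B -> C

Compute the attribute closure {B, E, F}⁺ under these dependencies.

{B, C, D, E, F}

Start with {B, E, F}.
E, F -> D applies; add {D} → now {B, D, E, F}.
B -> C applies; add {C} → now {B, C, D, E, F}.
No further FD applies.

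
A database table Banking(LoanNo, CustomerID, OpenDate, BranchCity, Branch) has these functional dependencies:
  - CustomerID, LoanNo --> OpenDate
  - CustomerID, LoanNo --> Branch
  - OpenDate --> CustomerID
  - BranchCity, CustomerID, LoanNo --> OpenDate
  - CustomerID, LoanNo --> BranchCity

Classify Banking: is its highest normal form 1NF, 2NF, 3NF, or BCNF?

3NF

Candidate keys: {CustomerID, LoanNo}, {LoanNo, OpenDate}. Prime attributes: {CustomerID, LoanNo, OpenDate}.
OpenDate --> CustomerID breaks BCNF: {OpenDate}⁺ = {CustomerID, OpenDate}, so {OpenDate} is not a superkey.
Its right-hand attributes {CustomerID} are all prime, as are those of every other non-superkey FD — the relation is in 3NF.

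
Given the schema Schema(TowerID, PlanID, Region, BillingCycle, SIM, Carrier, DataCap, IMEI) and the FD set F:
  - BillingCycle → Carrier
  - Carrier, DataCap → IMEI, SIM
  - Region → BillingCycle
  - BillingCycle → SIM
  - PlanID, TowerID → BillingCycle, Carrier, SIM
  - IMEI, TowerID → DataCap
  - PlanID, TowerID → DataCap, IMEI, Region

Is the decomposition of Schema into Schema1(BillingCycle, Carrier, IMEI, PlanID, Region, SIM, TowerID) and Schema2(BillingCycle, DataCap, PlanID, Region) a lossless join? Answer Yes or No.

No

Schema1 ∩ Schema2 = {BillingCycle, PlanID, Region}; its closure under F is {BillingCycle, Carrier, PlanID, Region, SIM}.
The closure covers neither Schema1 nor Schema2 entirely; the join is not lossless.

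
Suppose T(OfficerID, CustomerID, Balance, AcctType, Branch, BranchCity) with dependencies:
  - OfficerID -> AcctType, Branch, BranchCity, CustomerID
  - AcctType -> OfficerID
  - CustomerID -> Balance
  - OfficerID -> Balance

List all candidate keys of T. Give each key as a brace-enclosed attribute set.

{AcctType}, {OfficerID}

{AcctType} is a candidate key since {AcctType}⁺ = {AcctType, Balance, Branch, BranchCity, CustomerID, OfficerID} covers every attribute.
{OfficerID} is a candidate key since {OfficerID}⁺ = {AcctType, Balance, Branch, BranchCity, CustomerID, OfficerID} covers every attribute.
These are minimal and exhaustive — every other superkey contains one of them.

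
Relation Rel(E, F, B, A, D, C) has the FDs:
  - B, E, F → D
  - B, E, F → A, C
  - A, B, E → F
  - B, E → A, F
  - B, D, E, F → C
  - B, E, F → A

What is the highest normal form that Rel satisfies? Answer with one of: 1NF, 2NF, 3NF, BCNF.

Candidate key: {B, E}. Prime attributes: {B, E}.
The left-hand side of every FD is a superkey, so BCNF is satisfied.

BCNF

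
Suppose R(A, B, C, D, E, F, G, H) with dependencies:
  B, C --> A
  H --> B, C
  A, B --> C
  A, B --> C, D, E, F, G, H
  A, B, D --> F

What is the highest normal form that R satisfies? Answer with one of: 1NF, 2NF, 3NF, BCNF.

BCNF

Candidate keys: {A, B}, {B, C}, {H}. Prime attributes: {A, B, C, H}.
Every FD has a superkey on the left, so the relation is in BCNF.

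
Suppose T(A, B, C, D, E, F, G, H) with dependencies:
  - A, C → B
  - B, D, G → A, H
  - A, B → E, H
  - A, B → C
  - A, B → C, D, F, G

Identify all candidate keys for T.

{A, B}⁺ = {A, B, C, D, E, F, G, H} — all of the relation — so {A, B} is a candidate key.
{A, C}⁺ = {A, B, C, D, E, F, G, H} — all of the relation — so {A, C} is a candidate key.
{B, D, G}⁺ = {A, B, C, D, E, F, G, H} — all of the relation — so {B, D, G} is a candidate key.
These are minimal and exhaustive — every other superkey contains one of them.

{A, B}, {A, C}, {B, D, G}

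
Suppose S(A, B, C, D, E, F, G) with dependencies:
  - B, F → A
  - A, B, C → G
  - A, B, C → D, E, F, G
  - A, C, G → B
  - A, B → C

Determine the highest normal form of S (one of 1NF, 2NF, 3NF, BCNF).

Candidate keys: {A, B}, {A, C, G}, {B, F}. Prime attributes: {A, B, C, F, G}.
Each dependency's left side is a superkey — BCNF holds.

BCNF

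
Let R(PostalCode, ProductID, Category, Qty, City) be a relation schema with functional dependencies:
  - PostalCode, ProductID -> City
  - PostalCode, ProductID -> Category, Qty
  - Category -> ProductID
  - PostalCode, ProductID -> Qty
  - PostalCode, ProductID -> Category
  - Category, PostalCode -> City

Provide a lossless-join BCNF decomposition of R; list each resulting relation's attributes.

{Category, City, PostalCode, Qty}; {Category, ProductID}

Candidate keys of the original relation: {Category, PostalCode}, {PostalCode, ProductID}.
Within {Category, City, PostalCode, ProductID, Qty}: {Category}⁺ ∩ {Category, City, PostalCode, ProductID, Qty} = {Category, ProductID}, not the whole set, so Category -> ProductID violates BCNF; decompose into {Category, ProductID} and {Category, City, PostalCode, Qty}.
{Category, ProductID} has no BCNF violation.
{Category, City, PostalCode, Qty} has no BCNF violation.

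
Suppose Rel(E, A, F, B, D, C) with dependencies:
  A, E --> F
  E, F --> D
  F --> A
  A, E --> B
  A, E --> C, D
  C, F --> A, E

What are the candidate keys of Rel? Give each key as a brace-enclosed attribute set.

{A, E}⁺ = {A, B, C, D, E, F} — all of the relation — so {A, E} is a candidate key.
{C, F}⁺ = {A, B, C, D, E, F} — all of the relation — so {C, F} is a candidate key.
{E, F}⁺ = {A, B, C, D, E, F} — all of the relation — so {E, F} is a candidate key.
Any other superkey properly contains one of these, so there are no further candidate keys.

{A, E}, {C, F}, {E, F}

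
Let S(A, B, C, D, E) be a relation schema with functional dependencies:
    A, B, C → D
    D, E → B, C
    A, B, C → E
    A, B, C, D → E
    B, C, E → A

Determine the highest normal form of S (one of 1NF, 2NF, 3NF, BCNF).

Candidate keys: {A, B, C}, {B, C, E}, {D, E}. Prime attributes: {A, B, C, D, E}.
Each dependency's left side is a superkey — BCNF holds.

BCNF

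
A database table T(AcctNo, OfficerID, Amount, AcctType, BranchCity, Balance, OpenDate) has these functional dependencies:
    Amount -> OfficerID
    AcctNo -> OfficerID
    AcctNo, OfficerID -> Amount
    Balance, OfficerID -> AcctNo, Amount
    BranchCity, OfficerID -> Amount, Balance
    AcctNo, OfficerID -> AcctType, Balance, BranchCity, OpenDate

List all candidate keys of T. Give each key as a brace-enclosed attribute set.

{AcctNo}, {Amount, Balance}, {Amount, BranchCity}, {Balance, OfficerID}, {BranchCity, OfficerID}

{AcctNo}⁺ = {AcctNo, AcctType, Amount, Balance, BranchCity, OfficerID, OpenDate}, which is every attribute, so {AcctNo} is a candidate key.
{Amount, Balance}⁺ = {AcctNo, AcctType, Amount, Balance, BranchCity, OfficerID, OpenDate}, which is every attribute, so {Amount, Balance} is a candidate key.
{Amount, BranchCity}⁺ = {AcctNo, AcctType, Amount, Balance, BranchCity, OfficerID, OpenDate}, which is every attribute, so {Amount, BranchCity} is a candidate key.
{Balance, OfficerID}⁺ = {AcctNo, AcctType, Amount, Balance, BranchCity, OfficerID, OpenDate}, which is every attribute, so {Balance, OfficerID} is a candidate key.
{BranchCity, OfficerID}⁺ = {AcctNo, AcctType, Amount, Balance, BranchCity, OfficerID, OpenDate}, which is every attribute, so {BranchCity, OfficerID} is a candidate key.
Any other superkey properly contains one of these, so there are no further candidate keys.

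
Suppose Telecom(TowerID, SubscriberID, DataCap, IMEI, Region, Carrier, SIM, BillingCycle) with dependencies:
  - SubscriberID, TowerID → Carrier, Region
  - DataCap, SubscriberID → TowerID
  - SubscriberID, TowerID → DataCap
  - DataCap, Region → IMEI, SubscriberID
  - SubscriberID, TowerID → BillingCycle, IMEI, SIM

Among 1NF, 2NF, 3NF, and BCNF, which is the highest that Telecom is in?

Candidate keys: {DataCap, Region}, {DataCap, SubscriberID}, {SubscriberID, TowerID}. Prime attributes: {DataCap, Region, SubscriberID, TowerID}.
Every FD has a superkey on the left, so the relation is in BCNF.

BCNF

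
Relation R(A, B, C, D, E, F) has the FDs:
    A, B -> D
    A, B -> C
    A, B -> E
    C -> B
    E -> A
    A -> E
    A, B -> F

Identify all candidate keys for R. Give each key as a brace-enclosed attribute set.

{A, B} is a candidate key since {A, B}⁺ = {A, B, C, D, E, F} covers every attribute.
{A, C} is a candidate key since {A, C}⁺ = {A, B, C, D, E, F} covers every attribute.
{B, E} is a candidate key since {B, E}⁺ = {A, B, C, D, E, F} covers every attribute.
{C, E} is a candidate key since {C, E}⁺ = {A, B, C, D, E, F} covers every attribute.
These are minimal and exhaustive — every other superkey contains one of them.

{A, B}, {A, C}, {B, E}, {C, E}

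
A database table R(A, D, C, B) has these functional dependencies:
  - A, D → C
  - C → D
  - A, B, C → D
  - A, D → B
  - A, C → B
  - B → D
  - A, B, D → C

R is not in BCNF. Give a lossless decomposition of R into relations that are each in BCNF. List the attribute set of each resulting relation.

{A, B, C}; {C, D}

Candidate keys of the original relation: {A, B}, {A, C}, {A, D}.
In {A, B, C, D}, {C} is not a superkey ({C}⁺ restricted to this set is {C, D}), so split on C → D into {C, D} and {A, B, C}.
{C, D}: every determinant is a superkey — BCNF.
{A, B, C}: every determinant is a superkey — BCNF.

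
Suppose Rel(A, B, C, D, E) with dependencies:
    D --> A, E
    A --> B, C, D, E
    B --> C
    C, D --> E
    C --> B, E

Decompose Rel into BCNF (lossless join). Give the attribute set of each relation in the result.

Candidate keys of the original relation: {A}, {D}.
In {A, B, C, D, E}, {B} is not a superkey ({B}⁺ restricted to this set is {B, C, E}), so split on B --> C, E into {B, C, E} and {A, B, D}.
{B, C, E}: every determinant is a superkey — BCNF.
{A, B, D}: every determinant is a superkey — BCNF.

{A, B, D}; {B, C, E}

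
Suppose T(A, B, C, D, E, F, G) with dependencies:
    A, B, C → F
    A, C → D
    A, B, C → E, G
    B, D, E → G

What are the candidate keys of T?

{A, B, C}

No FD produces {A, B, C}, so they must be in every candidate key.
Closure of {A, B, C} is {A, B, C, D, E, F, G}, the whole schema; {A, B, C} is a candidate key.
No other minimal set has full closure, so this is the only candidate key.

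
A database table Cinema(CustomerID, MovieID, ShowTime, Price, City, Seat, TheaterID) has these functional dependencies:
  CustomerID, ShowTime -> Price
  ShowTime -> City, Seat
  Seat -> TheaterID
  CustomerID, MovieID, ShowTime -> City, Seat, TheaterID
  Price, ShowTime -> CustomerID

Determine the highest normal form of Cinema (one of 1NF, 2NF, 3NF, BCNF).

1NF

Candidate keys: {CustomerID, MovieID, ShowTime}, {MovieID, Price, ShowTime}. Prime attributes: {CustomerID, MovieID, Price, ShowTime}.
CustomerID, ShowTime -> Price breaks BCNF: {CustomerID, ShowTime}⁺ = {City, CustomerID, Price, Seat, ShowTime, TheaterID}, so {CustomerID, ShowTime} is not a superkey.
ShowTime -> City, Seat has non-prime {City, Seat} on the right and a non-superkey on the left, so 3NF fails.
Since {ShowTime} ⊂ {CustomerID, MovieID, ShowTime} and {ShowTime}⁺ ⊇ {City, Seat, TheaterID} with {City, Seat, TheaterID} non-prime, there is a partial dependency; 2NF fails.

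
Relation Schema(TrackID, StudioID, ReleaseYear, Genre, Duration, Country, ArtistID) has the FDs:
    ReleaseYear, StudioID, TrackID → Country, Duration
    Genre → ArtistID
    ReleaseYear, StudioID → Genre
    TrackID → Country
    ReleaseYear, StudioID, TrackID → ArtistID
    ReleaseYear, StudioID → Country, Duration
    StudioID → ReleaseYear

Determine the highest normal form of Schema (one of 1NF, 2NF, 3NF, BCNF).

Candidate key: {StudioID, TrackID}. Prime attributes: {StudioID, TrackID}.
For Genre → ArtistID we have {Genre}⁺ = {ArtistID, Genre}; {Genre} is not a superkey, so BCNF fails.
Because {ArtistID} is non-prime and the left side of Genre → ArtistID is not a superkey, the relation is not in 3NF.
The proper key subset {StudioID} of {StudioID, TrackID} determines non-prime {ArtistID, Country, Duration, Genre, ReleaseYear}, so the relation is not even in 2NF.

1NF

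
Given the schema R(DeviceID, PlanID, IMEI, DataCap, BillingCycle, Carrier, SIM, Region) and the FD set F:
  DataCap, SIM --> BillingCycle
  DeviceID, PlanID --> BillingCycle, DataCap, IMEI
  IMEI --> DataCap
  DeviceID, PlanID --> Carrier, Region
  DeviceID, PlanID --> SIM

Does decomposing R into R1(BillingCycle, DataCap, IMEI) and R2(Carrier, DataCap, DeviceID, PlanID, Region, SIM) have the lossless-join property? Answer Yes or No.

Common attributes: {DataCap}; their closure is {DataCap}.
Neither R1 nor R2 is contained in that closure, so the decomposition is lossy.

No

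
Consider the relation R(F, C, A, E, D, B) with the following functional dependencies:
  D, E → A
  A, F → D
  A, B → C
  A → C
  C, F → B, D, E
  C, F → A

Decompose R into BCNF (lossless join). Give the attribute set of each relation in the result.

{A, C}; {A, D, E}; {B, D, E, F}

Candidate keys of the original relation: {A, F}, {C, F}, {D, E, F}.
In {A, B, C, D, E, F}, {D, E} is not a superkey ({D, E}⁺ restricted to this set is {A, C, D, E}), so split on D, E → A, C into {A, C, D, E} and {B, D, E, F}.
In {A, C, D, E}, {A} is not a superkey ({A}⁺ restricted to this set is {A, C}), so split on A → C into {A, C} and {A, D, E}.
{A, C} is in BCNF.
{A, D, E} is in BCNF.
{B, D, E, F} is in BCNF.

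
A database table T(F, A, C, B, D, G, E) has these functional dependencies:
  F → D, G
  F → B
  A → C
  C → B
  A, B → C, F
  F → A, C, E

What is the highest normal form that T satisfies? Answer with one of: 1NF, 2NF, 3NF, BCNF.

Candidate keys: {A}, {F}. Prime attributes: {A, F}.
For C → B we have {C}⁺ = {B, C}; {C} is not a superkey, so BCNF fails.
C → B determines the non-prime attribute {B} from a non-superkey — 3NF is violated.
With only single-attribute keys there can be no partial dependency, so 2NF holds.

2NF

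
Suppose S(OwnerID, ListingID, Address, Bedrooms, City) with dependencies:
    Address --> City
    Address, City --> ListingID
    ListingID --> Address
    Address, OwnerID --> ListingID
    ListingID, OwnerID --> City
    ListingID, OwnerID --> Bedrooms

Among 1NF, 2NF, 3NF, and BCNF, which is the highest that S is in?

Candidate keys: {Address, OwnerID}, {ListingID, OwnerID}. Prime attributes: {Address, ListingID, OwnerID}.
Address --> City: {Address}⁺ = {Address, City, ListingID}, which is not all of the attributes, so the left side is not a superkey — BCNF is violated.
Address --> City determines the non-prime attribute {City} from a non-superkey — 3NF is violated.
The proper key subset {Address} of {Address, OwnerID} determines non-prime {City}, so the relation is not even in 2NF.

1NF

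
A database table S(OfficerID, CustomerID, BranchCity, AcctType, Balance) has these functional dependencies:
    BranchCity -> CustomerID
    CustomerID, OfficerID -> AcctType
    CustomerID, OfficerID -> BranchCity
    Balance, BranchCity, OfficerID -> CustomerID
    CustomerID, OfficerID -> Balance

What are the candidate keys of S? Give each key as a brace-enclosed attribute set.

{OfficerID} never appears on the right of any FD, so every key must include it.
{BranchCity, OfficerID}⁺ = {AcctType, Balance, BranchCity, CustomerID, OfficerID} — all of the relation — so {BranchCity, OfficerID} is a candidate key.
{CustomerID, OfficerID}⁺ = {AcctType, Balance, BranchCity, CustomerID, OfficerID} — all of the relation — so {CustomerID, OfficerID} is a candidate key.
These are minimal and exhaustive — every other superkey contains one of them.

{BranchCity, OfficerID}, {CustomerID, OfficerID}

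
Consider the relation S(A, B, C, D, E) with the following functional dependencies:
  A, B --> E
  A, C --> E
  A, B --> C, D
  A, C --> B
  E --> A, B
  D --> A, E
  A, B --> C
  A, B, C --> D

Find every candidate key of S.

{A, B}, {A, C}, {D}, {E}

{D}⁺ = {A, B, C, D, E} — all of the relation — so {D} is a candidate key.
{E}⁺ = {A, B, C, D, E} — all of the relation — so {E} is a candidate key.
{A, B}⁺ = {A, B, C, D, E} — all of the relation — so {A, B} is a candidate key.
{A, C}⁺ = {A, B, C, D, E} — all of the relation — so {A, C} is a candidate key.
These are minimal and exhaustive — every other superkey contains one of them.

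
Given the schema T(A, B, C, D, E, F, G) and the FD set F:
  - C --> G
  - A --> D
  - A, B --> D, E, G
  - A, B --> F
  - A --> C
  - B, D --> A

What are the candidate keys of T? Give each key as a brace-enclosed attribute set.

{A, B}, {B, D}

{B} never appears on the right of any FD, so every key must include it.
{A, B}⁺ = {A, B, C, D, E, F, G}, which is every attribute, so {A, B} is a candidate key.
{B, D}⁺ = {A, B, C, D, E, F, G}, which is every attribute, so {B, D} is a candidate key.
No proper subset of any of these is a key, and no other minimal superkey exists.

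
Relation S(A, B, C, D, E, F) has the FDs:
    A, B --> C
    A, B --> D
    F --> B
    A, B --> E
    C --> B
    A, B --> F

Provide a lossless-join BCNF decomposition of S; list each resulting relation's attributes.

{A, C, D, E, F}; {B, F}

Candidate keys of the original relation: {A, B}, {A, C}, {A, F}.
Within {A, B, C, D, E, F}: {F}⁺ ∩ {A, B, C, D, E, F} = {B, F}, not the whole set, so F --> B violates BCNF; decompose into {B, F} and {A, C, D, E, F}.
{B, F} is in BCNF.
{A, C, D, E, F} is in BCNF.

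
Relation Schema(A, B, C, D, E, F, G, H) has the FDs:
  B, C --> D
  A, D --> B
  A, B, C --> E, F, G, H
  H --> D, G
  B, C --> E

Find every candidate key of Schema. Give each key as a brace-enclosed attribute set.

{A, B, C}, {A, C, D}, {A, C, H}

Attributes never on any right-hand side: {A, C} — every candidate key must contain all of them.
{A, B, C} is a candidate key since {A, B, C}⁺ = {A, B, C, D, E, F, G, H} covers every attribute.
{A, C, D} is a candidate key since {A, C, D}⁺ = {A, B, C, D, E, F, G, H} covers every attribute.
{A, C, H} is a candidate key since {A, C, H}⁺ = {A, B, C, D, E, F, G, H} covers every attribute.
No proper subset of any of these is a key, and no other minimal superkey exists.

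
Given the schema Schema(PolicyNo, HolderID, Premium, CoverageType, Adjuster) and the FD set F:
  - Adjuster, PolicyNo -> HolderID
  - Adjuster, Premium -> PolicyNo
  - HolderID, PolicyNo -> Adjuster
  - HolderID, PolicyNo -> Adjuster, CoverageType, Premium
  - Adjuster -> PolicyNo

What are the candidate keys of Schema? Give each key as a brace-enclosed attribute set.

Closure of {Adjuster} is {Adjuster, CoverageType, HolderID, PolicyNo, Premium}, the whole schema; {Adjuster} is a candidate key.
Closure of {HolderID, PolicyNo} is {Adjuster, CoverageType, HolderID, PolicyNo, Premium}, the whole schema; {HolderID, PolicyNo} is a candidate key.
These are minimal and exhaustive — every other superkey contains one of them.

{Adjuster}, {HolderID, PolicyNo}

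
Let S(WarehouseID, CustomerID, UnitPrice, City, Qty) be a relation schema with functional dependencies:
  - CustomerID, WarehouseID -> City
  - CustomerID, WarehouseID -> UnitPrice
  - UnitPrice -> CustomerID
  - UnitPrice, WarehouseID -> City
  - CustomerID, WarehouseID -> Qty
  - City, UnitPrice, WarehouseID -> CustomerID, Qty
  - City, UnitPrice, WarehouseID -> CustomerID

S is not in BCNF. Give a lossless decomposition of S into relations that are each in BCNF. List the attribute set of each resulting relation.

{City, Qty, UnitPrice, WarehouseID}; {CustomerID, UnitPrice}

Candidate keys of the original relation: {CustomerID, WarehouseID}, {UnitPrice, WarehouseID}.
Within {City, CustomerID, Qty, UnitPrice, WarehouseID}: {UnitPrice}⁺ ∩ {City, CustomerID, Qty, UnitPrice, WarehouseID} = {CustomerID, UnitPrice}, not the whole set, so UnitPrice -> CustomerID violates BCNF; decompose into {CustomerID, UnitPrice} and {City, Qty, UnitPrice, WarehouseID}.
{CustomerID, UnitPrice} is in BCNF.
{City, Qty, UnitPrice, WarehouseID} is in BCNF.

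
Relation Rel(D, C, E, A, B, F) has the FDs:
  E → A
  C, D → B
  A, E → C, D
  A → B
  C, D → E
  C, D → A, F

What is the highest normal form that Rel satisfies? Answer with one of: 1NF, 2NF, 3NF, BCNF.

Candidate keys: {C, D}, {E}. Prime attributes: {C, D, E}.
A → B breaks BCNF: {A}⁺ = {A, B}, so {A} is not a superkey.
A → B has non-prime {B} on the right and a non-superkey on the left, so 3NF fails.
Checking every proper subset of each key, none determines a non-prime attribute — 2NF is satisfied.

2NF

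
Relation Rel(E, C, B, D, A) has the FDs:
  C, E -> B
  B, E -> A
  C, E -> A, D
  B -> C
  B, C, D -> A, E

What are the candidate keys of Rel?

{B, D}⁺ = {A, B, C, D, E}, which is every attribute, so {B, D} is a candidate key.
{B, E}⁺ = {A, B, C, D, E}, which is every attribute, so {B, E} is a candidate key.
{C, E}⁺ = {A, B, C, D, E}, which is every attribute, so {C, E} is a candidate key.
No proper subset of any of these is a key, and no other minimal superkey exists.

{B, D}, {B, E}, {C, E}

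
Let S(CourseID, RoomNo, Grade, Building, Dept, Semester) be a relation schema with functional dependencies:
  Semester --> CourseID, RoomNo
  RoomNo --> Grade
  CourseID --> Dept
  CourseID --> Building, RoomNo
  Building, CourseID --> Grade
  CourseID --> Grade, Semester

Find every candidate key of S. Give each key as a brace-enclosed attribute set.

{CourseID}, {Semester}

{CourseID} is a candidate key since {CourseID}⁺ = {Building, CourseID, Dept, Grade, RoomNo, Semester} covers every attribute.
{Semester} is a candidate key since {Semester}⁺ = {Building, CourseID, Dept, Grade, RoomNo, Semester} covers every attribute.
Any other superkey properly contains one of these, so there are no further candidate keys.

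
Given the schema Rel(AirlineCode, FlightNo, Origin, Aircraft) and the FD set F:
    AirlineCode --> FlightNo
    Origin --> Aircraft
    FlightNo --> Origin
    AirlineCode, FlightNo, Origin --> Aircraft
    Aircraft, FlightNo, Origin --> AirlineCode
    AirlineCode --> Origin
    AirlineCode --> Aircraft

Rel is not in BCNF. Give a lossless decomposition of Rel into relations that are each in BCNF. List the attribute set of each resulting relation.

Candidate keys of the original relation: {AirlineCode}, {FlightNo}.
Within {Aircraft, AirlineCode, FlightNo, Origin}: {Origin}⁺ ∩ {Aircraft, AirlineCode, FlightNo, Origin} = {Aircraft, Origin}, not the whole set, so Origin --> Aircraft violates BCNF; decompose into {Aircraft, Origin} and {AirlineCode, FlightNo, Origin}.
{Aircraft, Origin} is in BCNF.
{AirlineCode, FlightNo, Origin} is in BCNF.

{Aircraft, Origin}; {AirlineCode, FlightNo, Origin}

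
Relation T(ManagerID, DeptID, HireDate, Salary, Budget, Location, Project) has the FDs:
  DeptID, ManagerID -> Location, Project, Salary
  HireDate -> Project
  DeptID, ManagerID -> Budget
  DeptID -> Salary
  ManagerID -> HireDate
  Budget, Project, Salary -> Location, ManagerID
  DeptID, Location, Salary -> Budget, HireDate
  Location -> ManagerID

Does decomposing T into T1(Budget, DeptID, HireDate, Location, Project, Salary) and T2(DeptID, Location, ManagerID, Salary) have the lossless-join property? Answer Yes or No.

The shared attributes are {DeptID, Location, Salary} and {DeptID, Location, Salary}⁺ = {Budget, DeptID, HireDate, Location, ManagerID, Project, Salary}.
This includes all of T1, so the common attributes are a superkey of T1 — the join is lossless.

Yes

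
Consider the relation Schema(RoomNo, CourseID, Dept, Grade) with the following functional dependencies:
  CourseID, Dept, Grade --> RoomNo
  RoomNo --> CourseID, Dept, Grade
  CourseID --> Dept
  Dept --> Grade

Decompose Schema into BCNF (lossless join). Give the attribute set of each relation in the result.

{CourseID, Dept, RoomNo}; {Dept, Grade}

Candidate keys of the original relation: {CourseID}, {RoomNo}.
Within {CourseID, Dept, Grade, RoomNo}: {Dept}⁺ ∩ {CourseID, Dept, Grade, RoomNo} = {Dept, Grade}, not the whole set, so Dept --> Grade violates BCNF; decompose into {Dept, Grade} and {CourseID, Dept, RoomNo}.
{Dept, Grade}: every determinant is a superkey — BCNF.
{CourseID, Dept, RoomNo}: every determinant is a superkey — BCNF.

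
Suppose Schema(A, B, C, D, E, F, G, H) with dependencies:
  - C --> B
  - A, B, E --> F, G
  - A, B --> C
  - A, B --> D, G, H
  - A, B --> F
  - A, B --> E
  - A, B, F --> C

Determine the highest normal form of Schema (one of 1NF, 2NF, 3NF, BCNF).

Candidate keys: {A, B}, {A, C}. Prime attributes: {A, B, C}.
C --> B breaks BCNF: {C}⁺ = {B, C}, so {C} is not a superkey.
But every attribute on its right side ({B}) is prime, and the same holds for every other non-superkey FD, so 3NF still holds.

3NF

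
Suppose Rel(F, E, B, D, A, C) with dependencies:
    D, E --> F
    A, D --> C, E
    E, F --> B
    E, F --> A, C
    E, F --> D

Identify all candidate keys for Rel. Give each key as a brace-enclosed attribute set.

{A, D}⁺ = {A, B, C, D, E, F} — all of the relation — so {A, D} is a candidate key.
{D, E}⁺ = {A, B, C, D, E, F} — all of the relation — so {D, E} is a candidate key.
{E, F}⁺ = {A, B, C, D, E, F} — all of the relation — so {E, F} is a candidate key.
No proper subset of any of these is a key, and no other minimal superkey exists.

{A, D}, {D, E}, {E, F}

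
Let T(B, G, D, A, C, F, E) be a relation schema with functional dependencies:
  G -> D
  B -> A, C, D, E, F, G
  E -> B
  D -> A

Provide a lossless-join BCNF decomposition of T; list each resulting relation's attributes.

Candidate keys of the original relation: {B}, {E}.
{A, B, C, D, E, F, G}: {G} determines {A, D, G} here but is not a superkey — split on G -> A, D, giving {A, D, G} and {B, C, E, F, G}.
{A, D, G}: {D} determines {A, D} here but is not a superkey — split on D -> A, giving {A, D} and {D, G}.
{A, D} is in BCNF.
{D, G} is in BCNF.
{B, C, E, F, G} is in BCNF.

{A, D}; {B, C, E, F, G}; {D, G}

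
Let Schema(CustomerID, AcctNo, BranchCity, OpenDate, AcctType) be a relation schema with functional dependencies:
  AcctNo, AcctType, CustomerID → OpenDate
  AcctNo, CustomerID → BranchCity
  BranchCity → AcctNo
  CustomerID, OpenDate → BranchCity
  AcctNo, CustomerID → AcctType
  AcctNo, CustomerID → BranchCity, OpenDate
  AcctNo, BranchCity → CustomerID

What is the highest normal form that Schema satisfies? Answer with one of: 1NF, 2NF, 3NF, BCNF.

Candidate keys: {AcctNo, CustomerID}, {BranchCity}, {CustomerID, OpenDate}. Prime attributes: {AcctNo, BranchCity, CustomerID, OpenDate}.
Every FD has a superkey on the left, so the relation is in BCNF.

BCNF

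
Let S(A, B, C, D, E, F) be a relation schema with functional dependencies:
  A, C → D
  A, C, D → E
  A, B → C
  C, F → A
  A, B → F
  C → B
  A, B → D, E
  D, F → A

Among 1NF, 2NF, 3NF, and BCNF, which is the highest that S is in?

Candidate keys: {A, B}, {A, C}, {B, D, F}, {C, F}. Prime attributes: {A, B, C, D, F}.
C → B: {C}⁺ = {B, C}, which is not all of the attributes, so the left side is not a superkey — BCNF is violated.
Since {B} ⊆ prime attributes and every other non-superkey FD also has a prime right side, the schema is in 3NF.

3NF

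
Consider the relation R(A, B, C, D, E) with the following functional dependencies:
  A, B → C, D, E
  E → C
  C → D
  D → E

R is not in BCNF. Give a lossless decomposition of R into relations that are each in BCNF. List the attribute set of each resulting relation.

Candidate key of the original relation: {A, B}.
In {A, B, C, D, E}, {E} is not a superkey ({E}⁺ restricted to this set is {C, D, E}), so split on E → C, D into {C, D, E} and {A, B, E}.
{C, D, E}: every determinant is a superkey — BCNF.
{A, B, E}: every determinant is a superkey — BCNF.

{A, B, E}; {C, D, E}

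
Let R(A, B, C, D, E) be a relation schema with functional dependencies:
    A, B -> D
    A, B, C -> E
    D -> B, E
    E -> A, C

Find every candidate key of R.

{A, B}, {B, E}, {D}

Closure of {D} is {A, B, C, D, E}, the whole schema; {D} is a candidate key.
Closure of {A, B} is {A, B, C, D, E}, the whole schema; {A, B} is a candidate key.
Closure of {B, E} is {A, B, C, D, E}, the whole schema; {B, E} is a candidate key.
No proper subset of any of these is a key, and no other minimal superkey exists.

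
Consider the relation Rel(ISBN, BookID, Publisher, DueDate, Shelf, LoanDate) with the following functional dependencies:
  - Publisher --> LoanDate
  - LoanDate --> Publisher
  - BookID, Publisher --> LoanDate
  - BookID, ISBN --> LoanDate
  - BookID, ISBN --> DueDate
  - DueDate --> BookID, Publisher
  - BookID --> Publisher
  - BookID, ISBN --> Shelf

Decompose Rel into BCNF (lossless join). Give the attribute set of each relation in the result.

Candidate keys of the original relation: {BookID, ISBN}, {DueDate, ISBN}.
Within {BookID, DueDate, ISBN, LoanDate, Publisher, Shelf}: {Publisher}⁺ ∩ {BookID, DueDate, ISBN, LoanDate, Publisher, Shelf} = {LoanDate, Publisher}, not the whole set, so Publisher --> LoanDate violates BCNF; decompose into {LoanDate, Publisher} and {BookID, DueDate, ISBN, Publisher, Shelf}.
{LoanDate, Publisher} is in BCNF.
Within {BookID, DueDate, ISBN, Publisher, Shelf}: {DueDate}⁺ ∩ {BookID, DueDate, ISBN, Publisher, Shelf} = {BookID, DueDate, Publisher}, not the whole set, so DueDate --> BookID, Publisher violates BCNF; decompose into {BookID, DueDate, Publisher} and {DueDate, ISBN, Shelf}.
Within {BookID, DueDate, Publisher}: {BookID}⁺ ∩ {BookID, DueDate, Publisher} = {BookID, Publisher}, not the whole set, so BookID --> Publisher violates BCNF; decompose into {BookID, Publisher} and {BookID, DueDate}.
{BookID, Publisher} is in BCNF.
{BookID, DueDate} is in BCNF.
{DueDate, ISBN, Shelf} is in BCNF.

{BookID, DueDate}; {BookID, Publisher}; {DueDate, ISBN, Shelf}; {LoanDate, Publisher}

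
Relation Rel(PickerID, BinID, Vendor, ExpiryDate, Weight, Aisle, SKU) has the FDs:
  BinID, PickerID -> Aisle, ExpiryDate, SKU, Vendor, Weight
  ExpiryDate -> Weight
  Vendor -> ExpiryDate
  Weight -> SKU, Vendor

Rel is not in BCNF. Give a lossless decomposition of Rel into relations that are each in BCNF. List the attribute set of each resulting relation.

Candidate key of the original relation: {BinID, PickerID}.
In {Aisle, BinID, ExpiryDate, PickerID, SKU, Vendor, Weight}, {ExpiryDate} is not a superkey ({ExpiryDate}⁺ restricted to this set is {ExpiryDate, SKU, Vendor, Weight}), so split on ExpiryDate -> SKU, Vendor, Weight into {ExpiryDate, SKU, Vendor, Weight} and {Aisle, BinID, ExpiryDate, PickerID}.
{ExpiryDate, SKU, Vendor, Weight} has no BCNF violation.
{Aisle, BinID, ExpiryDate, PickerID} has no BCNF violation.

{Aisle, BinID, ExpiryDate, PickerID}; {ExpiryDate, SKU, Vendor, Weight}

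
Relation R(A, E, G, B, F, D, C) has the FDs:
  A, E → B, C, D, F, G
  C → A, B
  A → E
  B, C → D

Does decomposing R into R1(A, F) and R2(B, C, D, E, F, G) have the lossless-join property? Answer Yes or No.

No

Common attributes: {F}; their closure is {F}.
R1 ⊄ {F} and R2 ⊄ {F}, so the split is lossy.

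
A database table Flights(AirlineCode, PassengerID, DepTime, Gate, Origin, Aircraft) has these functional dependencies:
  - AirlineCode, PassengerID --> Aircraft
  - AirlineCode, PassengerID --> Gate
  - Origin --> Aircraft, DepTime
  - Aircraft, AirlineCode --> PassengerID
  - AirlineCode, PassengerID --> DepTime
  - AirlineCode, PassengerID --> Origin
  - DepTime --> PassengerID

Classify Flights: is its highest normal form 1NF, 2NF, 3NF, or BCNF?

3NF

Candidate keys: {Aircraft, AirlineCode}, {AirlineCode, DepTime}, {AirlineCode, Origin}, {AirlineCode, PassengerID}. Prime attributes: {Aircraft, AirlineCode, DepTime, Origin, PassengerID}.
For Origin --> Aircraft, DepTime we have {Origin}⁺ = {Aircraft, DepTime, Origin, PassengerID}; {Origin} is not a superkey, so BCNF fails.
Since {Aircraft, DepTime} ⊆ prime attributes and every other non-superkey FD also has a prime right side, the schema is in 3NF.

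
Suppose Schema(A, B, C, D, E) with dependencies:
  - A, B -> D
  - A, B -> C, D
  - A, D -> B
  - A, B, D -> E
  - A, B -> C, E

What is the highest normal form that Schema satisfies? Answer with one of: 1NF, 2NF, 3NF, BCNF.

Candidate keys: {A, B}, {A, D}. Prime attributes: {A, B, D}.
The left-hand side of every FD is a superkey, so BCNF is satisfied.

BCNF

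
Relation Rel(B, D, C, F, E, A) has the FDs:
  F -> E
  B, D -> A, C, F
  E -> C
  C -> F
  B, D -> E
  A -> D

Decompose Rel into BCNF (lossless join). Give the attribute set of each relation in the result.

{A, B, F}; {A, D}; {C, E, F}

Candidate keys of the original relation: {A, B}, {B, D}.
{A, B, C, D, E, F}: {F} determines {C, E, F} here but is not a superkey — split on F -> C, E, giving {C, E, F} and {A, B, D, F}.
{C, E, F} has no BCNF violation.
{A, B, D, F}: {A} determines {A, D} here but is not a superkey — split on A -> D, giving {A, D} and {A, B, F}.
{A, D} has no BCNF violation.
{A, B, F} has no BCNF violation.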